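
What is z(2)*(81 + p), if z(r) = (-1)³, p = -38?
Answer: -43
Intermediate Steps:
z(r) = -1
z(2)*(81 + p) = -(81 - 38) = -1*43 = -43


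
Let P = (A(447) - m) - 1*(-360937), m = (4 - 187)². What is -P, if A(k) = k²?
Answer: -527257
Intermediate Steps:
m = 33489 (m = (-183)² = 33489)
P = 527257 (P = (447² - 1*33489) - 1*(-360937) = (199809 - 33489) + 360937 = 166320 + 360937 = 527257)
-P = -1*527257 = -527257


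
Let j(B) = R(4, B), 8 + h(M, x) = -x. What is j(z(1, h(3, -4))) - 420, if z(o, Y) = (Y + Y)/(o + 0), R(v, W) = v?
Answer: -416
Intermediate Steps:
h(M, x) = -8 - x
z(o, Y) = 2*Y/o (z(o, Y) = (2*Y)/o = 2*Y/o)
j(B) = 4
j(z(1, h(3, -4))) - 420 = 4 - 420 = -416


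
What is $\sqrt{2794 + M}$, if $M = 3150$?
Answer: $2 \sqrt{1486} \approx 77.097$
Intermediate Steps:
$\sqrt{2794 + M} = \sqrt{2794 + 3150} = \sqrt{5944} = 2 \sqrt{1486}$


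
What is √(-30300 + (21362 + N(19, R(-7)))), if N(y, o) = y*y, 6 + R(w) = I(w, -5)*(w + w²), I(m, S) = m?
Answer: 3*I*√953 ≈ 92.612*I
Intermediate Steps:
R(w) = -6 + w*(w + w²)
N(y, o) = y²
√(-30300 + (21362 + N(19, R(-7)))) = √(-30300 + (21362 + 19²)) = √(-30300 + (21362 + 361)) = √(-30300 + 21723) = √(-8577) = 3*I*√953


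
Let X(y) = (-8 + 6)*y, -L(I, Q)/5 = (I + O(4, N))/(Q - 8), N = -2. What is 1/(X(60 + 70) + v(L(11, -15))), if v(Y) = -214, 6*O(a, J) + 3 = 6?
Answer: -1/474 ≈ -0.0021097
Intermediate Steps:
O(a, J) = 1/2 (O(a, J) = -1/2 + (1/6)*6 = -1/2 + 1 = 1/2)
L(I, Q) = -5*(1/2 + I)/(-8 + Q) (L(I, Q) = -5*(I + 1/2)/(Q - 8) = -5*(1/2 + I)/(-8 + Q))
X(y) = -2*y
1/(X(60 + 70) + v(L(11, -15))) = 1/(-2*(60 + 70) - 214) = 1/(-2*130 - 214) = 1/(-260 - 214) = 1/(-474) = -1/474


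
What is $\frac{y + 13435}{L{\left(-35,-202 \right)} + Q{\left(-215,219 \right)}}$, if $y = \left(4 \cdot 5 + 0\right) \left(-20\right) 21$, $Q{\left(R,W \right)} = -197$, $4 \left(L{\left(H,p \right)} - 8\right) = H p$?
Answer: $\frac{10070}{3157} \approx 3.1897$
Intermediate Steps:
$L{\left(H,p \right)} = 8 + \frac{H p}{4}$
$y = -8400$ ($y = \left(20 + 0\right) \left(-20\right) 21 = 20 \left(-20\right) 21 = \left(-400\right) 21 = -8400$)
$\frac{y + 13435}{L{\left(-35,-202 \right)} + Q{\left(-215,219 \right)}} = \frac{-8400 + 13435}{\left(8 + \frac{1}{4} \left(-35\right) \left(-202\right)\right) - 197} = \frac{5035}{\left(8 + \frac{3535}{2}\right) - 197} = \frac{5035}{\frac{3551}{2} - 197} = \frac{5035}{\frac{3157}{2}} = 5035 \cdot \frac{2}{3157} = \frac{10070}{3157}$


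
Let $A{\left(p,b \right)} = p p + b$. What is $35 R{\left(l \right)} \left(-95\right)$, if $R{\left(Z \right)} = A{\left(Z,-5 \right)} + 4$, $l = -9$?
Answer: $-266000$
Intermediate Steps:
$A{\left(p,b \right)} = b + p^{2}$ ($A{\left(p,b \right)} = p^{2} + b = b + p^{2}$)
$R{\left(Z \right)} = -1 + Z^{2}$ ($R{\left(Z \right)} = \left(-5 + Z^{2}\right) + 4 = -1 + Z^{2}$)
$35 R{\left(l \right)} \left(-95\right) = 35 \left(-1 + \left(-9\right)^{2}\right) \left(-95\right) = 35 \left(-1 + 81\right) \left(-95\right) = 35 \cdot 80 \left(-95\right) = 2800 \left(-95\right) = -266000$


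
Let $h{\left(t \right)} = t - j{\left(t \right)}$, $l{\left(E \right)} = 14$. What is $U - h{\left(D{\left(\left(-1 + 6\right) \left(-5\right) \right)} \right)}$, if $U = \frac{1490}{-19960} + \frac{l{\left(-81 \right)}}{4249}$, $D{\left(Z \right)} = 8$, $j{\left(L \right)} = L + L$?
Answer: $\frac{9606125}{1211572} \approx 7.9286$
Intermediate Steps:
$j{\left(L \right)} = 2 L$
$h{\left(t \right)} = - t$ ($h{\left(t \right)} = t - 2 t = - t$)
$U = - \frac{86451}{1211572}$ ($U = \frac{1490}{-19960} + \frac{14}{4249} = 1490 \left(- \frac{1}{19960}\right) + 14 \cdot \frac{1}{4249} = - \frac{149}{1996} + \frac{2}{607} = - \frac{86451}{1211572} \approx -0.071354$)
$U - h{\left(D{\left(\left(-1 + 6\right) \left(-5\right) \right)} \right)} = - \frac{86451}{1211572} - \left(-1\right) 8 = - \frac{86451}{1211572} - -8 = - \frac{86451}{1211572} + 8 = \frac{9606125}{1211572}$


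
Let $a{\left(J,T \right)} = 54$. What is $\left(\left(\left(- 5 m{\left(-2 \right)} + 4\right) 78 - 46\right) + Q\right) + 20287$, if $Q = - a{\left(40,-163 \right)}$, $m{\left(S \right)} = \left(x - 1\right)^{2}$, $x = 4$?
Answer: $16989$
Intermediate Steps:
$m{\left(S \right)} = 9$ ($m{\left(S \right)} = \left(4 - 1\right)^{2} = 3^{2} = 9$)
$Q = -54$ ($Q = \left(-1\right) 54 = -54$)
$\left(\left(\left(- 5 m{\left(-2 \right)} + 4\right) 78 - 46\right) + Q\right) + 20287 = \left(\left(\left(\left(-5\right) 9 + 4\right) 78 - 46\right) - 54\right) + 20287 = \left(\left(\left(-45 + 4\right) 78 - 46\right) - 54\right) + 20287 = \left(\left(\left(-41\right) 78 - 46\right) - 54\right) + 20287 = \left(\left(-3198 - 46\right) - 54\right) + 20287 = \left(-3244 - 54\right) + 20287 = -3298 + 20287 = 16989$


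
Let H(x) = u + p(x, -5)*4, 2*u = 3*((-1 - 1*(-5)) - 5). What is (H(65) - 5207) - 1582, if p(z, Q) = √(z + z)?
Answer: -13581/2 + 4*√130 ≈ -6744.9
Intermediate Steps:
u = -3/2 (u = (3*((-1 - 1*(-5)) - 5))/2 = (3*((-1 + 5) - 5))/2 = (3*(4 - 5))/2 = (3*(-1))/2 = (½)*(-3) = -3/2 ≈ -1.5000)
p(z, Q) = √2*√z (p(z, Q) = √(2*z) = √2*√z)
H(x) = -3/2 + 4*√2*√x (H(x) = -3/2 + (√2*√x)*4 = -3/2 + 4*√2*√x)
(H(65) - 5207) - 1582 = ((-3/2 + 4*√2*√65) - 5207) - 1582 = ((-3/2 + 4*√130) - 5207) - 1582 = (-10417/2 + 4*√130) - 1582 = -13581/2 + 4*√130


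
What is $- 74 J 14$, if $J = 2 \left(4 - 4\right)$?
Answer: $0$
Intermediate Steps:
$J = 0$ ($J = 2 \cdot 0 = 0$)
$- 74 J 14 = \left(-74\right) 0 \cdot 14 = 0 \cdot 14 = 0$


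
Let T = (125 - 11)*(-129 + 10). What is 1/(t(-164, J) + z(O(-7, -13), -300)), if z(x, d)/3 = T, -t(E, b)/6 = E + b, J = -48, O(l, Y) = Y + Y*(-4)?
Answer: -1/39426 ≈ -2.5364e-5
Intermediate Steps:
O(l, Y) = -3*Y (O(l, Y) = Y - 4*Y = -3*Y)
t(E, b) = -6*E - 6*b (t(E, b) = -6*(E + b) = -6*E - 6*b)
T = -13566 (T = 114*(-119) = -13566)
z(x, d) = -40698 (z(x, d) = 3*(-13566) = -40698)
1/(t(-164, J) + z(O(-7, -13), -300)) = 1/((-6*(-164) - 6*(-48)) - 40698) = 1/((984 + 288) - 40698) = 1/(1272 - 40698) = 1/(-39426) = -1/39426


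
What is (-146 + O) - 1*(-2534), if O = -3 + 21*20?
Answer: 2805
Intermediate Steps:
O = 417 (O = -3 + 420 = 417)
(-146 + O) - 1*(-2534) = (-146 + 417) - 1*(-2534) = 271 + 2534 = 2805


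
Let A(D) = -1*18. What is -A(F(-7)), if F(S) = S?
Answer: 18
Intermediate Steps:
A(D) = -18
-A(F(-7)) = -1*(-18) = 18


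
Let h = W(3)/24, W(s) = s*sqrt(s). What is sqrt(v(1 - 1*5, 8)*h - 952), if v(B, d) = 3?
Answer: sqrt(-15232 + 6*sqrt(3))/4 ≈ 30.844*I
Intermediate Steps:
W(s) = s**(3/2)
h = sqrt(3)/8 (h = 3**(3/2)/24 = (3*sqrt(3))*(1/24) = sqrt(3)/8 ≈ 0.21651)
sqrt(v(1 - 1*5, 8)*h - 952) = sqrt(3*(sqrt(3)/8) - 952) = sqrt(3*sqrt(3)/8 - 952) = sqrt(-952 + 3*sqrt(3)/8)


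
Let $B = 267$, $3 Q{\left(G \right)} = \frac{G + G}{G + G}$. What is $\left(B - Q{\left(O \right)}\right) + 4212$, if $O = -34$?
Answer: $\frac{13436}{3} \approx 4478.7$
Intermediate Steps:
$Q{\left(G \right)} = \frac{1}{3}$ ($Q{\left(G \right)} = \frac{\left(G + G\right) \frac{1}{G + G}}{3} = \frac{2 G \frac{1}{2 G}}{3} = \frac{1}{3} \cdot 1 = \frac{1}{3}$)
$\left(B - Q{\left(O \right)}\right) + 4212 = \left(267 - \frac{1}{3}\right) + 4212 = \frac{800}{3} + 4212 = \frac{13436}{3}$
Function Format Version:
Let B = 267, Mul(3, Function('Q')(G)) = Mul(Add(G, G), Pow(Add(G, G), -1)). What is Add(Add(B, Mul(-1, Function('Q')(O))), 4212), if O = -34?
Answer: Rational(13436, 3) ≈ 4478.7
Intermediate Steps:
Function('Q')(G) = Rational(1, 3) (Function('Q')(G) = Mul(Rational(1, 3), Mul(Add(G, G), Pow(Add(G, G), -1))) = Mul(Rational(1, 3), Mul(Mul(2, G), Pow(Mul(2, G), -1))) = Mul(Rational(1, 3), Mul(Mul(2, G), Mul(Rational(1, 2), Pow(G, -1)))) = Mul(Rational(1, 3), 1) = Rational(1, 3))
Add(Add(B, Mul(-1, Function('Q')(O))), 4212) = Add(Add(267, Mul(-1, Rational(1, 3))), 4212) = Add(Add(267, Rational(-1, 3)), 4212) = Add(Rational(800, 3), 4212) = Rational(13436, 3)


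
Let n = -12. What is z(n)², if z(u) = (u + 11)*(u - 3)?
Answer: 225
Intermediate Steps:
z(u) = (-3 + u)*(11 + u) (z(u) = (11 + u)*(-3 + u) = (-3 + u)*(11 + u))
z(n)² = (-33 + (-12)² + 8*(-12))² = (-33 + 144 - 96)² = 15² = 225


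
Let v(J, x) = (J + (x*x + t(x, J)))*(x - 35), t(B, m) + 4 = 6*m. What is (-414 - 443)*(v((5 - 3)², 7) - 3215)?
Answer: 4506963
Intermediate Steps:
t(B, m) = -4 + 6*m
v(J, x) = (-35 + x)*(-4 + x² + 7*J) (v(J, x) = (J + (x*x + (-4 + 6*J)))*(x - 35) = (J + (x² + (-4 + 6*J)))*(-35 + x) = (J + (-4 + x² + 6*J))*(-35 + x) = (-4 + x² + 7*J)*(-35 + x) = (-35 + x)*(-4 + x² + 7*J))
(-414 - 443)*(v((5 - 3)², 7) - 3215) = (-414 - 443)*((140 + 7³ - 245*(5 - 3)² - 35*7² - 4*7 + 7*(5 - 3)²*7) - 3215) = -857*((140 + 343 - 245*2² - 35*49 - 28 + 7*2²*7) - 3215) = -857*((140 + 343 - 245*4 - 1715 - 28 + 7*4*7) - 3215) = -857*((140 + 343 - 980 - 1715 - 28 + 196) - 3215) = -857*(-2044 - 3215) = -857*(-5259) = 4506963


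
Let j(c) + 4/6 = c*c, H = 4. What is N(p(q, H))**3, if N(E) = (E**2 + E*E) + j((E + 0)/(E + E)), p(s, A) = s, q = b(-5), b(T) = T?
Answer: 210644875/1728 ≈ 1.2190e+5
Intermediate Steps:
q = -5
j(c) = -2/3 + c**2 (j(c) = -2/3 + c*c = -2/3 + c**2)
N(E) = -5/12 + 2*E**2 (N(E) = (E**2 + E*E) + (-2/3 + ((E + 0)/(E + E))**2) = (E**2 + E**2) + (-2/3 + (E/((2*E)))**2) = 2*E**2 + (-2/3 + (E*(1/(2*E)))**2) = 2*E**2 + (-2/3 + (1/2)**2) = 2*E**2 + (-2/3 + 1/4) = 2*E**2 - 5/12 = -5/12 + 2*E**2)
N(p(q, H))**3 = (-5/12 + 2*(-5)**2)**3 = (-5/12 + 2*25)**3 = (-5/12 + 50)**3 = (595/12)**3 = 210644875/1728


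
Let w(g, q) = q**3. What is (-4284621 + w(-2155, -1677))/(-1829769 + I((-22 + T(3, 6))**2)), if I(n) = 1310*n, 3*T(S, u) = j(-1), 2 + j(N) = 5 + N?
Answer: 42485043186/11102161 ≈ 3826.7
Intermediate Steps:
j(N) = 3 + N (j(N) = -2 + (5 + N) = 3 + N)
T(S, u) = 2/3 (T(S, u) = (3 - 1)/3 = (1/3)*2 = 2/3)
(-4284621 + w(-2155, -1677))/(-1829769 + I((-22 + T(3, 6))**2)) = (-4284621 + (-1677)**3)/(-1829769 + 1310*(-22 + 2/3)**2) = (-4284621 - 4716275733)/(-1829769 + 1310*(-64/3)**2) = -4720560354/(-1829769 + 1310*(4096/9)) = -4720560354/(-1829769 + 5365760/9) = -4720560354/(-11102161/9) = -4720560354*(-9/11102161) = 42485043186/11102161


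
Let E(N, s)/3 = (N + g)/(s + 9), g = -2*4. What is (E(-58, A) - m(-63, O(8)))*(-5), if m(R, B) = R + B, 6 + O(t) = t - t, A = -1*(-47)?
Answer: -9165/28 ≈ -327.32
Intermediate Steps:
A = 47
g = -8
E(N, s) = 3*(-8 + N)/(9 + s) (E(N, s) = 3*((N - 8)/(s + 9)) = 3*((-8 + N)/(9 + s)) = 3*(-8 + N)/(9 + s))
O(t) = -6 (O(t) = -6 + (t - t) = -6 + 0 = -6)
m(R, B) = B + R
(E(-58, A) - m(-63, O(8)))*(-5) = (3*(-8 - 58)/(9 + 47) - (-6 - 63))*(-5) = (3*(-66)/56 - 1*(-69))*(-5) = (3*(1/56)*(-66) + 69)*(-5) = (-99/28 + 69)*(-5) = (1833/28)*(-5) = -9165/28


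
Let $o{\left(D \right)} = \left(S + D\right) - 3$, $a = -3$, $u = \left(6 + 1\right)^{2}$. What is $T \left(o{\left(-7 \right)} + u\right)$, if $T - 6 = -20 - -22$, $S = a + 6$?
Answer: $336$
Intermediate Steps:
$u = 49$ ($u = 7^{2} = 49$)
$S = 3$ ($S = -3 + 6 = 3$)
$o{\left(D \right)} = D$ ($o{\left(D \right)} = \left(3 + D\right) - 3 = D$)
$T = 8$ ($T = 6 - -2 = 6 + \left(-20 + 22\right) = 6 + 2 = 8$)
$T \left(o{\left(-7 \right)} + u\right) = 8 \left(-7 + 49\right) = 8 \cdot 42 = 336$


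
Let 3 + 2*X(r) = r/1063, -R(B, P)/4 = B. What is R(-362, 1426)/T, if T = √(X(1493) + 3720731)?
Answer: 1448*√4204309785915/3955136205 ≈ 0.75068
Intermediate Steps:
R(B, P) = -4*B
X(r) = -3/2 + r/2126 (X(r) = -3/2 + (r/1063)/2 = -3/2 + r/2126)
T = √4204309785915/1063 (T = √((-3/2 + (1/2126)*1493) + 3720731) = √((-3/2 + 1493/2126) + 3720731) = √(-848/1063 + 3720731) = √(3955136205/1063) = √4204309785915/1063 ≈ 1928.9)
R(-362, 1426)/T = (-4*(-362))/((√4204309785915/1063)) = 1448*(√4204309785915/3955136205) = 1448*√4204309785915/3955136205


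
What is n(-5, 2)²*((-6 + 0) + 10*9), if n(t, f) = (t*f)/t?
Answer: 336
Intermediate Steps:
n(t, f) = f (n(t, f) = (f*t)/t = f)
n(-5, 2)²*((-6 + 0) + 10*9) = 2²*((-6 + 0) + 10*9) = 4*(-6 + 90) = 4*84 = 336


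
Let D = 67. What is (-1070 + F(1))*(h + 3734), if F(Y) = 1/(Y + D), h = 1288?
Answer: -182697849/34 ≈ -5.3735e+6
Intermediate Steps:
F(Y) = 1/(67 + Y) (F(Y) = 1/(Y + 67) = 1/(67 + Y))
(-1070 + F(1))*(h + 3734) = (-1070 + 1/(67 + 1))*(1288 + 3734) = (-1070 + 1/68)*5022 = -72759/68*5022 = -182697849/34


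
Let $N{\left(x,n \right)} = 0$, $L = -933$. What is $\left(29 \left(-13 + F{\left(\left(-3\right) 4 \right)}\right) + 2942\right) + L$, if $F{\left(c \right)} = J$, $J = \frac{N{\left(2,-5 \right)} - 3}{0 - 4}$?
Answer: $\frac{6615}{4} \approx 1653.8$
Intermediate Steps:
$J = \frac{3}{4}$ ($J = \frac{0 - 3}{0 - 4} = - \frac{3}{-4} = \left(-3\right) \left(- \frac{1}{4}\right) = \frac{3}{4} \approx 0.75$)
$F{\left(c \right)} = \frac{3}{4}$
$\left(29 \left(-13 + F{\left(\left(-3\right) 4 \right)}\right) + 2942\right) + L = \left(29 \left(-13 + \frac{3}{4}\right) + 2942\right) - 933 = \left(29 \left(- \frac{49}{4}\right) + 2942\right) - 933 = \left(- \frac{1421}{4} + 2942\right) - 933 = \frac{10347}{4} - 933 = \frac{6615}{4}$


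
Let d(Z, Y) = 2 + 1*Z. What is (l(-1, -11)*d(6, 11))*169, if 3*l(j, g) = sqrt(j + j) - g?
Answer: 14872/3 + 1352*I*sqrt(2)/3 ≈ 4957.3 + 637.34*I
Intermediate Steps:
l(j, g) = -g/3 + sqrt(2)*sqrt(j)/3 (l(j, g) = (sqrt(j + j) - g)/3 = (sqrt(2*j) - g)/3 = (sqrt(2)*sqrt(j) - g)/3 = (-g + sqrt(2)*sqrt(j))/3 = -g/3 + sqrt(2)*sqrt(j)/3)
d(Z, Y) = 2 + Z
(l(-1, -11)*d(6, 11))*169 = ((-1/3*(-11) + sqrt(2)*sqrt(-1)/3)*(2 + 6))*169 = ((11/3 + sqrt(2)*I/3)*8)*169 = ((11/3 + I*sqrt(2)/3)*8)*169 = (88/3 + 8*I*sqrt(2)/3)*169 = 14872/3 + 1352*I*sqrt(2)/3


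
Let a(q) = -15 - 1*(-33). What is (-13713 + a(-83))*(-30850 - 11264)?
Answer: 576751230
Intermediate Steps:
a(q) = 18 (a(q) = -15 + 33 = 18)
(-13713 + a(-83))*(-30850 - 11264) = (-13713 + 18)*(-30850 - 11264) = -13695*(-42114) = 576751230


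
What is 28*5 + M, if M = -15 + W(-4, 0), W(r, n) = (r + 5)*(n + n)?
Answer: 125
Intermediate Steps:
W(r, n) = 2*n*(5 + r) (W(r, n) = (5 + r)*(2*n) = 2*n*(5 + r))
M = -15 (M = -15 + 2*0*(5 - 4) = -15 + 2*0*1 = -15 + 0 = -15)
28*5 + M = 28*5 - 15 = 140 - 15 = 125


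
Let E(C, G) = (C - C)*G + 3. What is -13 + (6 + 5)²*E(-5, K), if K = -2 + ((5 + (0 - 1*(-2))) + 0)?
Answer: 350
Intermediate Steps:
K = 5 (K = -2 + ((5 + (0 + 2)) + 0) = -2 + ((5 + 2) + 0) = -2 + (7 + 0) = -2 + 7 = 5)
E(C, G) = 3 (E(C, G) = 0*G + 3 = 0 + 3 = 3)
-13 + (6 + 5)²*E(-5, K) = -13 + (6 + 5)²*3 = -13 + 11²*3 = -13 + 121*3 = -13 + 363 = 350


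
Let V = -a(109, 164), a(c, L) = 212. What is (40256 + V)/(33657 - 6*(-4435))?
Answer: 13348/20089 ≈ 0.66444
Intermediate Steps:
V = -212 (V = -1*212 = -212)
(40256 + V)/(33657 - 6*(-4435)) = (40256 - 212)/(33657 - 6*(-4435)) = 40044/(33657 + 26610) = 40044/60267 = 40044*(1/60267) = 13348/20089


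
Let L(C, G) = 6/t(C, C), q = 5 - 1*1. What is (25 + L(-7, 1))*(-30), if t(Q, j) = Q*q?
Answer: -5205/7 ≈ -743.57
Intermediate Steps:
q = 4 (q = 5 - 1 = 4)
t(Q, j) = 4*Q (t(Q, j) = Q*4 = 4*Q)
L(C, G) = 3/(2*C) (L(C, G) = 6/((4*C)) = 6*(1/(4*C)) = 3/(2*C))
(25 + L(-7, 1))*(-30) = (25 + (3/2)/(-7))*(-30) = (25 + (3/2)*(-⅐))*(-30) = (25 - 3/14)*(-30) = (347/14)*(-30) = -5205/7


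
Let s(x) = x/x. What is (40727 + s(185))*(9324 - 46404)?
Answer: -1510194240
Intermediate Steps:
s(x) = 1
(40727 + s(185))*(9324 - 46404) = (40727 + 1)*(9324 - 46404) = 40728*(-37080) = -1510194240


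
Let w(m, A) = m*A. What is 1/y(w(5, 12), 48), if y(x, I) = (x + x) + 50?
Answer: 1/170 ≈ 0.0058824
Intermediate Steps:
w(m, A) = A*m
y(x, I) = 50 + 2*x (y(x, I) = 2*x + 50 = 50 + 2*x)
1/y(w(5, 12), 48) = 1/(50 + 2*(12*5)) = 1/(50 + 2*60) = 1/(50 + 120) = 1/170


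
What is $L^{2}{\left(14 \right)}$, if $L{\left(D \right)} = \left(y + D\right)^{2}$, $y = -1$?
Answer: $28561$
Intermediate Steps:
$L{\left(D \right)} = \left(-1 + D\right)^{2}$
$L^{2}{\left(14 \right)} = \left(\left(-1 + 14\right)^{2}\right)^{2} = \left(13^{2}\right)^{2} = 169^{2} = 28561$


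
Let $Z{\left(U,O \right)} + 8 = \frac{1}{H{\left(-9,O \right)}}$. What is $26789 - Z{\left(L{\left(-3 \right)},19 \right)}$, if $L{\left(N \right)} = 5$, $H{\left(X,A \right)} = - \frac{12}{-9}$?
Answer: $\frac{107185}{4} \approx 26796.0$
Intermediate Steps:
$H{\left(X,A \right)} = \frac{4}{3}$ ($H{\left(X,A \right)} = \left(-12\right) \left(- \frac{1}{9}\right) = \frac{4}{3}$)
$Z{\left(U,O \right)} = - \frac{29}{4}$ ($Z{\left(U,O \right)} = -8 + \frac{1}{\frac{4}{3}} = -8 + \frac{3}{4} = - \frac{29}{4}$)
$26789 - Z{\left(L{\left(-3 \right)},19 \right)} = 26789 - - \frac{29}{4} = 26789 + \frac{29}{4} = \frac{107185}{4}$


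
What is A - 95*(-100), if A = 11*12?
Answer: 9632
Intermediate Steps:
A = 132
A - 95*(-100) = 132 - 95*(-100) = 132 + 9500 = 9632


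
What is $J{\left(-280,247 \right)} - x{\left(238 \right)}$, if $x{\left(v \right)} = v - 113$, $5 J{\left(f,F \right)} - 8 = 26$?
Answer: $- \frac{591}{5} \approx -118.2$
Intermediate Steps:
$J{\left(f,F \right)} = \frac{34}{5}$ ($J{\left(f,F \right)} = \frac{8}{5} + \frac{1}{5} \cdot 26 = \frac{8}{5} + \frac{26}{5} = \frac{34}{5}$)
$x{\left(v \right)} = -113 + v$ ($x{\left(v \right)} = v - 113 = -113 + v$)
$J{\left(-280,247 \right)} - x{\left(238 \right)} = \frac{34}{5} - \left(-113 + 238\right) = \frac{34}{5} - 125 = - \frac{591}{5}$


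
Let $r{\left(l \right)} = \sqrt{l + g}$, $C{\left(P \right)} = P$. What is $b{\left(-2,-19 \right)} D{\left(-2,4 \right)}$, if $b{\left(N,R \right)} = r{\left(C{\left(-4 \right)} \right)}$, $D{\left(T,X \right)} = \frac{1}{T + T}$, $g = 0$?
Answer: $- \frac{i}{2} \approx - 0.5 i$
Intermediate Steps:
$D{\left(T,X \right)} = \frac{1}{2 T}$
$r{\left(l \right)} = \sqrt{l}$ ($r{\left(l \right)} = \sqrt{l + 0} = \sqrt{l}$)
$b{\left(N,R \right)} = 2 i$ ($b{\left(N,R \right)} = \sqrt{-4} = 2 i$)
$b{\left(-2,-19 \right)} D{\left(-2,4 \right)} = 2 i \frac{1}{2 \left(-2\right)} = 2 i \frac{1}{2} \left(- \frac{1}{2}\right) = 2 i \left(- \frac{1}{4}\right) = - \frac{i}{2}$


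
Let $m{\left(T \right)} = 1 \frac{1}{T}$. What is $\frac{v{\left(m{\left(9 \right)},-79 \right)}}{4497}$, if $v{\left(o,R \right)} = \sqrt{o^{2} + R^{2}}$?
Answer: $\frac{\sqrt{505522}}{40473} \approx 0.017567$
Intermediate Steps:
$m{\left(T \right)} = \frac{1}{T}$
$v{\left(o,R \right)} = \sqrt{R^{2} + o^{2}}$
$\frac{v{\left(m{\left(9 \right)},-79 \right)}}{4497} = \frac{\sqrt{\left(-79\right)^{2} + \left(\frac{1}{9}\right)^{2}}}{4497} = \sqrt{6241 + \left(\frac{1}{9}\right)^{2}} \cdot \frac{1}{4497} = \sqrt{6241 + \frac{1}{81}} \cdot \frac{1}{4497} = \sqrt{\frac{505522}{81}} \cdot \frac{1}{4497} = \frac{\sqrt{505522}}{9} \cdot \frac{1}{4497} = \frac{\sqrt{505522}}{40473}$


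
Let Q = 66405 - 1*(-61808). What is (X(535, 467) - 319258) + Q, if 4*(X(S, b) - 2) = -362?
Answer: -382267/2 ≈ -1.9113e+5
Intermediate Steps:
Q = 128213 (Q = 66405 + 61808 = 128213)
X(S, b) = -177/2 (X(S, b) = 2 + (¼)*(-362) = 2 - 181/2 = -177/2)
(X(535, 467) - 319258) + Q = (-177/2 - 319258) + 128213 = -638693/2 + 128213 = -382267/2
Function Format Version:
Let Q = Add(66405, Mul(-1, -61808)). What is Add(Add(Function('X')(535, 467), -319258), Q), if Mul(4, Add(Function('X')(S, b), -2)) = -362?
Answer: Rational(-382267, 2) ≈ -1.9113e+5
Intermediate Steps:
Q = 128213 (Q = Add(66405, 61808) = 128213)
Function('X')(S, b) = Rational(-177, 2) (Function('X')(S, b) = Add(2, Mul(Rational(1, 4), -362)) = Add(2, Rational(-181, 2)) = Rational(-177, 2))
Add(Add(Function('X')(535, 467), -319258), Q) = Add(Add(Rational(-177, 2), -319258), 128213) = Add(Rational(-638693, 2), 128213) = Rational(-382267, 2)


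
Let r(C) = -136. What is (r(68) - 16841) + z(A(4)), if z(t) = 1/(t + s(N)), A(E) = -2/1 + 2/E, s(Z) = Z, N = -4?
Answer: -186749/11 ≈ -16977.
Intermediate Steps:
A(E) = -2 + 2/E (A(E) = -2*1 + 2/E = -2 + 2/E)
z(t) = 1/(-4 + t) (z(t) = 1/(t - 4) = 1/(-4 + t))
(r(68) - 16841) + z(A(4)) = (-136 - 16841) + 1/(-4 + (-2 + 2/4)) = -16977 + 1/(-4 + (-2 + 2*(¼))) = -16977 + 1/(-4 + (-2 + ½)) = -16977 + 1/(-4 - 3/2) = -16977 + 1/(-11/2) = -16977 - 2/11 = -186749/11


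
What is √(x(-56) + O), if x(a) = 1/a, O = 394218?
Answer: √309066898/28 ≈ 627.87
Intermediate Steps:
√(x(-56) + O) = √(1/(-56) + 394218) = √(-1/56 + 394218) = √(22076207/56) = √309066898/28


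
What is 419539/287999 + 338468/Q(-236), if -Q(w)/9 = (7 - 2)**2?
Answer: -97384049257/64799775 ≈ -1502.8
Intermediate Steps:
Q(w) = -225 (Q(w) = -9*(7 - 2)**2 = -9*5**2 = -9*25 = -225)
419539/287999 + 338468/Q(-236) = 419539/287999 + 338468/(-225) = 419539*(1/287999) + 338468*(-1/225) = 419539/287999 - 338468/225 = -97384049257/64799775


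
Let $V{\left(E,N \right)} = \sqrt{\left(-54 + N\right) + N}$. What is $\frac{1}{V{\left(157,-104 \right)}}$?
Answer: $- \frac{i \sqrt{262}}{262} \approx - 0.06178 i$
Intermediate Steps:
$V{\left(E,N \right)} = \sqrt{-54 + 2 N}$
$\frac{1}{V{\left(157,-104 \right)}} = \frac{1}{\sqrt{-54 + 2 \left(-104\right)}} = \frac{1}{\sqrt{-54 - 208}} = \frac{1}{\sqrt{-262}} = \frac{1}{i \sqrt{262}} = - \frac{i \sqrt{262}}{262}$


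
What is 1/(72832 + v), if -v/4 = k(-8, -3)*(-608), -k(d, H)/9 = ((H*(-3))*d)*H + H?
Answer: -1/4589312 ≈ -2.1790e-7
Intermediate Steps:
k(d, H) = -9*H + 27*d*H² (k(d, H) = -9*(((H*(-3))*d)*H + H) = -9*(((-3*H)*d)*H + H) = -9*((-3*H*d)*H + H) = -9*(-3*d*H² + H) = -9*(H - 3*d*H²) = -9*H + 27*d*H²)
v = -4662144 (v = -4*9*(-3)*(-1 + 3*(-3)*(-8))*(-608) = -4*9*(-3)*(-1 + 72)*(-608) = -4*9*(-3)*71*(-608) = -(-7668)*(-608) = -4*1165536 = -4662144)
1/(72832 + v) = 1/(72832 - 4662144) = 1/(-4589312) = -1/4589312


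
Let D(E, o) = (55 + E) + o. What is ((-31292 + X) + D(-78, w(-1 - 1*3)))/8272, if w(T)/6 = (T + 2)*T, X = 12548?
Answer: -18719/8272 ≈ -2.2629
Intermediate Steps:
w(T) = 6*T*(2 + T) (w(T) = 6*((T + 2)*T) = 6*((2 + T)*T) = 6*(T*(2 + T)) = 6*T*(2 + T))
D(E, o) = 55 + E + o
((-31292 + X) + D(-78, w(-1 - 1*3)))/8272 = ((-31292 + 12548) + (55 - 78 + 6*(-1 - 1*3)*(2 + (-1 - 1*3))))/8272 = (-18744 + (55 - 78 + 6*(-1 - 3)*(2 + (-1 - 3))))*(1/8272) = (-18744 + (55 - 78 + 6*(-4)*(2 - 4)))*(1/8272) = (-18744 + (55 - 78 + 6*(-4)*(-2)))*(1/8272) = (-18744 + (55 - 78 + 48))*(1/8272) = (-18744 + 25)*(1/8272) = -18719*1/8272 = -18719/8272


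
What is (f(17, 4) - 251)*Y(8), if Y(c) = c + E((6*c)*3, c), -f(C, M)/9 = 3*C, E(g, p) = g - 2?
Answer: -106500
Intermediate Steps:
E(g, p) = -2 + g
f(C, M) = -27*C
Y(c) = -2 + 19*c (Y(c) = c + (-2 + (6*c)*3) = c + (-2 + 18*c) = -2 + 19*c)
(f(17, 4) - 251)*Y(8) = (-27*17 - 251)*(-2 + 19*8) = (-459 - 251)*(-2 + 152) = -710*150 = -106500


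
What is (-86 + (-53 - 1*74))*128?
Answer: -27264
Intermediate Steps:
(-86 + (-53 - 1*74))*128 = (-86 + (-53 - 74))*128 = (-86 - 127)*128 = -213*128 = -27264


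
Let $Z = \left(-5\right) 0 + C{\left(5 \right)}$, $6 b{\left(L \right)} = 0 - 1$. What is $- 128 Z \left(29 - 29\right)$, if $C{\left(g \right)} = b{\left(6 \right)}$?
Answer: $0$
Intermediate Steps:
$b{\left(L \right)} = - \frac{1}{6}$ ($b{\left(L \right)} = \frac{0 - 1}{6} = \frac{1}{6} \left(-1\right) = - \frac{1}{6}$)
$C{\left(g \right)} = - \frac{1}{6}$
$Z = - \frac{1}{6}$ ($Z = \left(-5\right) 0 - \frac{1}{6} = 0 - \frac{1}{6} = - \frac{1}{6} \approx -0.16667$)
$- 128 Z \left(29 - 29\right) = - 128 \left(- \frac{29 - 29}{6}\right) = - 128 \left(\left(- \frac{1}{6}\right) 0\right) = \left(-128\right) 0 = 0$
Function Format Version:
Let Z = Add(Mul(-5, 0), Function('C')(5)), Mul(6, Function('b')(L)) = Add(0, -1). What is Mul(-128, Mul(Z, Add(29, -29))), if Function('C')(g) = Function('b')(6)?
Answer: 0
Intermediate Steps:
Function('b')(L) = Rational(-1, 6) (Function('b')(L) = Mul(Rational(1, 6), Add(0, -1)) = Mul(Rational(1, 6), -1) = Rational(-1, 6))
Function('C')(g) = Rational(-1, 6)
Z = Rational(-1, 6) (Z = Add(Mul(-5, 0), Rational(-1, 6)) = Add(0, Rational(-1, 6)) = Rational(-1, 6) ≈ -0.16667)
Mul(-128, Mul(Z, Add(29, -29))) = Mul(-128, Mul(Rational(-1, 6), Add(29, -29))) = Mul(-128, Mul(Rational(-1, 6), 0)) = Mul(-128, 0) = 0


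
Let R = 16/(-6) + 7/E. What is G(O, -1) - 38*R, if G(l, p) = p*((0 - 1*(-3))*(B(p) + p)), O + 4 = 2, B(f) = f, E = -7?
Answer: 436/3 ≈ 145.33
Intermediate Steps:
O = -2 (O = -4 + 2 = -2)
R = -11/3 (R = 16/(-6) + 7/(-7) = 16*(-1/6) + 7*(-1/7) = -8/3 - 1 = -11/3 ≈ -3.6667)
G(l, p) = 6*p**2 (G(l, p) = p*((0 - 1*(-3))*(p + p)) = p*((0 + 3)*(2*p)) = p*(3*(2*p)) = p*(6*p) = 6*p**2)
G(O, -1) - 38*R = 6*(-1)**2 - 38*(-11/3) = 6*1 + 418/3 = 6 + 418/3 = 436/3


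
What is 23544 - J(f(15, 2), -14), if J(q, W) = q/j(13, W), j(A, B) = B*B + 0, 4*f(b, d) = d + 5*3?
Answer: 18458479/784 ≈ 23544.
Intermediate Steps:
f(b, d) = 15/4 + d/4 (f(b, d) = (d + 5*3)/4 = (d + 15)/4 = (15 + d)/4 = 15/4 + d/4)
j(A, B) = B² (j(A, B) = B² + 0 = B²)
J(q, W) = q/W² (J(q, W) = q/(W²) = q/W²)
23544 - J(f(15, 2), -14) = 23544 - (15/4 + (¼)*2)/(-14)² = 23544 - (15/4 + ½)/196 = 23544 - 17/(4*196) = 23544 - 1*17/784 = 23544 - 17/784 = 18458479/784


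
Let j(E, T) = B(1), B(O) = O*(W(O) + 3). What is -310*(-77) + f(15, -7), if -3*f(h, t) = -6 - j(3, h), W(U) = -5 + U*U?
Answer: 71615/3 ≈ 23872.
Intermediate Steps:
W(U) = -5 + U²
B(O) = O*(-2 + O²) (B(O) = O*((-5 + O²) + 3) = O*(-2 + O²))
j(E, T) = -1 (j(E, T) = 1*(-2 + 1²) = 1*(-2 + 1) = 1*(-1) = -1)
f(h, t) = 5/3 (f(h, t) = -(-6 - 1*(-1))/3 = -(-6 + 1)/3 = -⅓*(-5) = 5/3)
-310*(-77) + f(15, -7) = -310*(-77) + 5/3 = 23870 + 5/3 = 71615/3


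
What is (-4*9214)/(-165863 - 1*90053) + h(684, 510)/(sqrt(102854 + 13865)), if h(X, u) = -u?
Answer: 9214/63979 - 510*sqrt(116719)/116719 ≈ -1.3488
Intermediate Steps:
(-4*9214)/(-165863 - 1*90053) + h(684, 510)/(sqrt(102854 + 13865)) = (-4*9214)/(-165863 - 1*90053) + (-1*510)/(sqrt(102854 + 13865)) = -36856/(-165863 - 90053) - 510*sqrt(116719)/116719 = -36856/(-255916) - 510*sqrt(116719)/116719 = -36856*(-1/255916) - 510*sqrt(116719)/116719 = 9214/63979 - 510*sqrt(116719)/116719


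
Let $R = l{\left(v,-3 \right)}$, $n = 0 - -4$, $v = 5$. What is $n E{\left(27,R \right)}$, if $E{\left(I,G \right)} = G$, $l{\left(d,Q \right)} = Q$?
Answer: $-12$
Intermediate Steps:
$n = 4$ ($n = 0 + 4 = 4$)
$R = -3$
$n E{\left(27,R \right)} = 4 \left(-3\right) = -12$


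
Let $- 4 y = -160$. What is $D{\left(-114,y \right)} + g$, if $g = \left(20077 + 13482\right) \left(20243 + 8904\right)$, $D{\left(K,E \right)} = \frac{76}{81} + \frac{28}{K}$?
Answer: $\frac{1505363883313}{1539} \approx 9.7814 \cdot 10^{8}$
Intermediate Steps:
$y = 40$ ($y = \left(- \frac{1}{4}\right) \left(-160\right) = 40$)
$D{\left(K,E \right)} = \frac{76}{81} + \frac{28}{K}$ ($D{\left(K,E \right)} = 76 \cdot \frac{1}{81} + \frac{28}{K} = \frac{76}{81} + \frac{28}{K}$)
$g = 978144173$ ($g = 33559 \cdot 29147 = 978144173$)
$D{\left(-114,y \right)} + g = \left(\frac{76}{81} + \frac{28}{-114}\right) + 978144173 = \left(\frac{76}{81} + 28 \left(- \frac{1}{114}\right)\right) + 978144173 = \left(\frac{76}{81} - \frac{14}{57}\right) + 978144173 = \frac{1066}{1539} + 978144173 = \frac{1505363883313}{1539}$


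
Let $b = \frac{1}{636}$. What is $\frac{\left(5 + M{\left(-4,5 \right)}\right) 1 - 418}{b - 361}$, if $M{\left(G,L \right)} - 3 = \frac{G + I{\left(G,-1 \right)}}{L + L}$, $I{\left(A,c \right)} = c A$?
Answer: $\frac{52152}{45919} \approx 1.1357$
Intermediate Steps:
$I{\left(A,c \right)} = A c$
$b = \frac{1}{636} \approx 0.0015723$
$M{\left(G,L \right)} = 3$ ($M{\left(G,L \right)} = 3 + \frac{G + G \left(-1\right)}{L + L} = 3 + \frac{G - G}{2 L} = 3 + 0 \frac{1}{2 L} = 3 + 0 = 3$)
$\frac{\left(5 + M{\left(-4,5 \right)}\right) 1 - 418}{b - 361} = \frac{\left(5 + 3\right) 1 - 418}{\frac{1}{636} - 361} = \frac{8 \cdot 1 - 418}{- \frac{229595}{636}} = - \frac{636 \left(8 - 418\right)}{229595} = \left(- \frac{636}{229595}\right) \left(-410\right) = \frac{52152}{45919}$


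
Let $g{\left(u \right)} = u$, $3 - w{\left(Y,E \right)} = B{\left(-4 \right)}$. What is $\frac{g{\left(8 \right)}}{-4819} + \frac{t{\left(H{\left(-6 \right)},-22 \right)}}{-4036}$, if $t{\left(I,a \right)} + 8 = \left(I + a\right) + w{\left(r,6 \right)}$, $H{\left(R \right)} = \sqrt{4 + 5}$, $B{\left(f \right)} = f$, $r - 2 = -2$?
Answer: $\frac{16023}{4862371} \approx 0.0032953$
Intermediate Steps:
$r = 0$ ($r = 2 - 2 = 0$)
$w{\left(Y,E \right)} = 7$ ($w{\left(Y,E \right)} = 3 - -4 = 3 + 4 = 7$)
$H{\left(R \right)} = 3$ ($H{\left(R \right)} = \sqrt{9} = 3$)
$t{\left(I,a \right)} = -1 + I + a$ ($t{\left(I,a \right)} = -8 + \left(\left(I + a\right) + 7\right) = -8 + \left(7 + I + a\right) = -1 + I + a$)
$\frac{g{\left(8 \right)}}{-4819} + \frac{t{\left(H{\left(-6 \right)},-22 \right)}}{-4036} = \frac{8}{-4819} + \frac{-1 + 3 - 22}{-4036} = 8 \left(- \frac{1}{4819}\right) - - \frac{5}{1009} = - \frac{8}{4819} + \frac{5}{1009} = \frac{16023}{4862371}$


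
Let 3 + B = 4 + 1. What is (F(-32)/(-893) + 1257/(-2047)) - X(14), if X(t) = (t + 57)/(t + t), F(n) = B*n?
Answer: -157547745/51183188 ≈ -3.0781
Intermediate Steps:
B = 2 (B = -3 + (4 + 1) = -3 + 5 = 2)
F(n) = 2*n
X(t) = (57 + t)/(2*t) (X(t) = (57 + t)/((2*t)) = (57 + t)*(1/(2*t)) = (57 + t)/(2*t))
(F(-32)/(-893) + 1257/(-2047)) - X(14) = ((2*(-32))/(-893) + 1257/(-2047)) - (57 + 14)/(2*14) = (-64*(-1/893) + 1257*(-1/2047)) - 71/(2*14) = (64/893 - 1257/2047) - 1*71/28 = -991493/1827971 - 71/28 = -157547745/51183188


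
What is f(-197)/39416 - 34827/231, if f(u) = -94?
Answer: -228793791/1517516 ≈ -150.77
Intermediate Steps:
f(-197)/39416 - 34827/231 = -94/39416 - 34827/231 = -94*1/39416 - 34827*1/231 = -47/19708 - 11609/77 = -228793791/1517516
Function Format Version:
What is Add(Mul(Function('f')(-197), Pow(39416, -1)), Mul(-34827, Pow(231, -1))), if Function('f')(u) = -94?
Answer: Rational(-228793791, 1517516) ≈ -150.77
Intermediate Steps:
Add(Mul(Function('f')(-197), Pow(39416, -1)), Mul(-34827, Pow(231, -1))) = Add(Mul(-94, Pow(39416, -1)), Mul(-34827, Pow(231, -1))) = Add(Mul(-94, Rational(1, 39416)), Mul(-34827, Rational(1, 231))) = Add(Rational(-47, 19708), Rational(-11609, 77)) = Rational(-228793791, 1517516)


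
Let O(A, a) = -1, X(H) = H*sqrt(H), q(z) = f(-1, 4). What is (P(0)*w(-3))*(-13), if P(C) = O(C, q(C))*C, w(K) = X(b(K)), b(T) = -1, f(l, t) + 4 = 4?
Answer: 0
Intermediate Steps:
f(l, t) = 0 (f(l, t) = -4 + 4 = 0)
q(z) = 0
X(H) = H**(3/2)
w(K) = -I (w(K) = (-1)**(3/2) = -I)
P(C) = -C
(P(0)*w(-3))*(-13) = ((-1*0)*(-I))*(-13) = (0*(-I))*(-13) = 0*(-13) = 0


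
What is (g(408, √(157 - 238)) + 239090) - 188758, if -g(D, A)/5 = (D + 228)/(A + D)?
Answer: 186249900/3701 + 636*I/3701 ≈ 50324.0 + 0.17185*I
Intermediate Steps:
g(D, A) = -5*(228 + D)/(A + D) (g(D, A) = -5*(D + 228)/(A + D) = -5*(228 + D)/(A + D))
(g(408, √(157 - 238)) + 239090) - 188758 = (5*(-228 - 1*408)/(√(157 - 238) + 408) + 239090) - 188758 = (5*(-228 - 408)/(√(-81) + 408) + 239090) - 188758 = (5*(-636)/(9*I + 408) + 239090) - 188758 = (5*(-636)/(408 + 9*I) + 239090) - 188758 = (5*((408 - 9*I)/166545)*(-636) + 239090) - 188758 = ((-28832/3701 + 636*I/3701) + 239090) - 188758 = (884843258/3701 + 636*I/3701) - 188758 = 186249900/3701 + 636*I/3701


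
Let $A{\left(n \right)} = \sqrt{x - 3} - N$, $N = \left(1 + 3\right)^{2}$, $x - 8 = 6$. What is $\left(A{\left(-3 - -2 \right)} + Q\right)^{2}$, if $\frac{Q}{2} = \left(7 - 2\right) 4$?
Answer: $\left(24 + \sqrt{11}\right)^{2} \approx 746.2$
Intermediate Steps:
$x = 14$ ($x = 8 + 6 = 14$)
$N = 16$ ($N = 4^{2} = 16$)
$A{\left(n \right)} = -16 + \sqrt{11}$ ($A{\left(n \right)} = \sqrt{14 - 3} - 16 = \sqrt{11} - 16 = -16 + \sqrt{11}$)
$Q = 40$ ($Q = 2 \left(7 - 2\right) 4 = 2 \cdot 5 \cdot 4 = 2 \cdot 20 = 40$)
$\left(A{\left(-3 - -2 \right)} + Q\right)^{2} = \left(\left(-16 + \sqrt{11}\right) + 40\right)^{2} = \left(24 + \sqrt{11}\right)^{2}$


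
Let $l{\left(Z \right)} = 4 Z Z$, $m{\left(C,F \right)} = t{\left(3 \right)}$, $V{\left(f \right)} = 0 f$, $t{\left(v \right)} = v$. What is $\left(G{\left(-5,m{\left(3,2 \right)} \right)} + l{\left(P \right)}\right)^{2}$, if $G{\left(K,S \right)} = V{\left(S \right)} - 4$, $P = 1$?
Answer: $0$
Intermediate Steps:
$V{\left(f \right)} = 0$
$m{\left(C,F \right)} = 3$
$G{\left(K,S \right)} = -4$ ($G{\left(K,S \right)} = 0 - 4 = -4$)
$l{\left(Z \right)} = 4 Z^{2}$
$\left(G{\left(-5,m{\left(3,2 \right)} \right)} + l{\left(P \right)}\right)^{2} = \left(-4 + 4 \cdot 1^{2}\right)^{2} = \left(-4 + 4 \cdot 1\right)^{2} = \left(-4 + 4\right)^{2} = 0^{2} = 0$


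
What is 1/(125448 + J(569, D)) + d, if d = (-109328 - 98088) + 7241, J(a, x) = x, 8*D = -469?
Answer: -200798545117/1003115 ≈ -2.0018e+5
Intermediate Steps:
D = -469/8 (D = (1/8)*(-469) = -469/8 ≈ -58.625)
d = -200175 (d = -207416 + 7241 = -200175)
1/(125448 + J(569, D)) + d = 1/(125448 - 469/8) - 200175 = 1/(1003115/8) - 200175 = 8/1003115 - 200175 = -200798545117/1003115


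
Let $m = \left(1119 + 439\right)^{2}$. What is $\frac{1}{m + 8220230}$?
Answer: $\frac{1}{10647594} \approx 9.3918 \cdot 10^{-8}$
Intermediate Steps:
$m = 2427364$ ($m = 1558^{2} = 2427364$)
$\frac{1}{m + 8220230} = \frac{1}{2427364 + 8220230} = \frac{1}{10647594}$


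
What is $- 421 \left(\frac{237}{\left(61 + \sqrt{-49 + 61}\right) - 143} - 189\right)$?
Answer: $\frac{271124421}{3356} + \frac{99777 \sqrt{3}}{3356} \approx 80840.0$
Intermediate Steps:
$- 421 \left(\frac{237}{\left(61 + \sqrt{-49 + 61}\right) - 143} - 189\right) = - 421 \left(\frac{237}{\left(61 + \sqrt{12}\right) - 143} - 189\right) = - 421 \left(\frac{237}{\left(61 + 2 \sqrt{3}\right) - 143} - 189\right) = - 421 \left(\frac{237}{-82 + 2 \sqrt{3}} - 189\right) = - 421 \left(-189 + \frac{237}{-82 + 2 \sqrt{3}}\right) = 79569 - \frac{99777}{-82 + 2 \sqrt{3}}$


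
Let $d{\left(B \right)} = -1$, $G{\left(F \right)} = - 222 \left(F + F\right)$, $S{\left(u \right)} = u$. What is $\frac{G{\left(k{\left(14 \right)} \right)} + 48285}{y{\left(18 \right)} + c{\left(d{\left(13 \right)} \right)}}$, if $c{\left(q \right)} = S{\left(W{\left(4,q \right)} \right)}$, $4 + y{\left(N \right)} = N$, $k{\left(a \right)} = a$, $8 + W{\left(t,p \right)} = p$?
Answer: $\frac{42069}{5} \approx 8413.8$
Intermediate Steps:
$W{\left(t,p \right)} = -8 + p$
$y{\left(N \right)} = -4 + N$
$G{\left(F \right)} = - 444 F$ ($G{\left(F \right)} = - 222 \cdot 2 F = - 444 F$)
$c{\left(q \right)} = -8 + q$
$\frac{G{\left(k{\left(14 \right)} \right)} + 48285}{y{\left(18 \right)} + c{\left(d{\left(13 \right)} \right)}} = \frac{\left(-444\right) 14 + 48285}{\left(-4 + 18\right) - 9} = \frac{-6216 + 48285}{14 - 9} = \frac{42069}{5}$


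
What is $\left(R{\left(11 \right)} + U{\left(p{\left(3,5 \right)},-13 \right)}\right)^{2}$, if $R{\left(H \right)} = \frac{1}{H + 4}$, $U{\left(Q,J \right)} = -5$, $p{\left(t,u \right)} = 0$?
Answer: $\frac{5476}{225} \approx 24.338$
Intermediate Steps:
$R{\left(H \right)} = \frac{1}{4 + H}$
$\left(R{\left(11 \right)} + U{\left(p{\left(3,5 \right)},-13 \right)}\right)^{2} = \left(\frac{1}{4 + 11} - 5\right)^{2} = \left(\frac{1}{15} - 5\right)^{2} = \left(- \frac{74}{15}\right)^{2} = \frac{5476}{225}$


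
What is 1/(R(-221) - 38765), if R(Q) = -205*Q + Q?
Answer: 1/6319 ≈ 0.00015825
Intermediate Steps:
R(Q) = -204*Q
1/(R(-221) - 38765) = 1/(-204*(-221) - 38765) = 1/(45084 - 38765) = 1/6319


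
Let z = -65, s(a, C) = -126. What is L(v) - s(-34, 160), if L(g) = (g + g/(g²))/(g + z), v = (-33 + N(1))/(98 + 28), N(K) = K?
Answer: 8292001/65776 ≈ 126.06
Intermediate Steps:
v = -16/63 (v = (-33 + 1)/(98 + 28) = -32/126 = -32*1/126 = -16/63 ≈ -0.25397)
L(g) = (g + 1/g)/(-65 + g) (L(g) = (g + g/(g²))/(g - 65) = (g + g/g²)/(-65 + g) = (g + 1/g)/(-65 + g))
L(v) - s(-34, 160) = (1 + (-16/63)²)/((-16/63)*(-65 - 16/63)) - 1*(-126) = -63*(1 + 256/3969)/(16*(-4111/63)) + 126 = -63/16*(-63/4111)*4225/3969 + 126 = 4225/65776 + 126 = 8292001/65776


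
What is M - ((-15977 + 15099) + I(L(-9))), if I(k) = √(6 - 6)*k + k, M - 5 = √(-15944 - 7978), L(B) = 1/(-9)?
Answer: 7948/9 + 3*I*√2658 ≈ 883.11 + 154.67*I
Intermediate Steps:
L(B) = -⅑
M = 5 + 3*I*√2658 (M = 5 + √(-15944 - 7978) = 5 + √(-23922) = 5 + 3*I*√2658 ≈ 5.0 + 154.67*I)
I(k) = k (I(k) = √0*k + k = 0*k + k = 0 + k = k)
M - ((-15977 + 15099) + I(L(-9))) = (5 + 3*I*√2658) - ((-15977 + 15099) - ⅑) = (5 + 3*I*√2658) - (-878 - ⅑) = (5 + 3*I*√2658) - 1*(-7903/9) = (5 + 3*I*√2658) + 7903/9 = 7948/9 + 3*I*√2658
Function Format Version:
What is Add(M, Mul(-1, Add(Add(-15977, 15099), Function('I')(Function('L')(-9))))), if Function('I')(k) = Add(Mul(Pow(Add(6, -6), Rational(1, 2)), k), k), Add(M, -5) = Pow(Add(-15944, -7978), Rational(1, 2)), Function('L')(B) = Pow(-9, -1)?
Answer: Add(Rational(7948, 9), Mul(3, I, Pow(2658, Rational(1, 2)))) ≈ Add(883.11, Mul(154.67, I))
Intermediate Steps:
Function('L')(B) = Rational(-1, 9)
M = Add(5, Mul(3, I, Pow(2658, Rational(1, 2)))) (M = Add(5, Pow(Add(-15944, -7978), Rational(1, 2))) = Add(5, Pow(-23922, Rational(1, 2))) = Add(5, Mul(3, I, Pow(2658, Rational(1, 2)))) ≈ Add(5.0000, Mul(154.67, I)))
Function('I')(k) = k (Function('I')(k) = Add(Mul(Pow(0, Rational(1, 2)), k), k) = Add(Mul(0, k), k) = Add(0, k) = k)
Add(M, Mul(-1, Add(Add(-15977, 15099), Function('I')(Function('L')(-9))))) = Add(Add(5, Mul(3, I, Pow(2658, Rational(1, 2)))), Mul(-1, Add(Add(-15977, 15099), Rational(-1, 9)))) = Add(Add(5, Mul(3, I, Pow(2658, Rational(1, 2)))), Mul(-1, Add(-878, Rational(-1, 9)))) = Add(Add(5, Mul(3, I, Pow(2658, Rational(1, 2)))), Mul(-1, Rational(-7903, 9))) = Add(Add(5, Mul(3, I, Pow(2658, Rational(1, 2)))), Rational(7903, 9)) = Add(Rational(7948, 9), Mul(3, I, Pow(2658, Rational(1, 2))))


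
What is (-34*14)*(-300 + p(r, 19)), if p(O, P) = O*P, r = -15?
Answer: 278460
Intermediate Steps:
(-34*14)*(-300 + p(r, 19)) = (-34*14)*(-300 - 15*19) = -476*(-300 - 285) = -476*(-585) = 278460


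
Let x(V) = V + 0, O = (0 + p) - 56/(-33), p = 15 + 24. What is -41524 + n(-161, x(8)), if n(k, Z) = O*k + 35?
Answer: -1585360/33 ≈ -48041.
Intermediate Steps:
p = 39
O = 1343/33 (O = (0 + 39) - 56/(-33) = 39 - 56*(-1/33) = 39 + 56/33 = 1343/33 ≈ 40.697)
x(V) = V
n(k, Z) = 35 + 1343*k/33 (n(k, Z) = 1343*k/33 + 35 = 35 + 1343*k/33)
-41524 + n(-161, x(8)) = -41524 + (35 + (1343/33)*(-161)) = -41524 + (35 - 216223/33) = -41524 - 215068/33 = -1585360/33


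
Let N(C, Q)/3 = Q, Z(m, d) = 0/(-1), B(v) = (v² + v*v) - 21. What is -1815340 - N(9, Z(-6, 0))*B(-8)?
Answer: -1815340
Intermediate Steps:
B(v) = -21 + 2*v² (B(v) = (v² + v²) - 21 = 2*v² - 21 = -21 + 2*v²)
Z(m, d) = 0 (Z(m, d) = 0*(-1) = 0)
N(C, Q) = 3*Q
-1815340 - N(9, Z(-6, 0))*B(-8) = -1815340 - 3*0*(-21 + 2*(-8)²) = -1815340 - 0*(-21 + 2*64) = -1815340 - 0*(-21 + 128) = -1815340 - 0*107 = -1815340 - 1*0 = -1815340 + 0 = -1815340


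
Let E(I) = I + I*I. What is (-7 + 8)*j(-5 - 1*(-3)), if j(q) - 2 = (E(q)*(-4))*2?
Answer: -14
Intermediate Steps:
E(I) = I + I²
j(q) = 2 - 8*q*(1 + q) (j(q) = 2 + ((q*(1 + q))*(-4))*2 = 2 - 4*q*(1 + q)*2 = 2 - 8*q*(1 + q))
(-7 + 8)*j(-5 - 1*(-3)) = (-7 + 8)*(2 - 8*(-5 - 1*(-3))*(1 + (-5 - 1*(-3)))) = 1*(2 - 8*(-5 + 3)*(1 + (-5 + 3))) = 1*(2 - 8*(-2)*(1 - 2)) = 1*(2 - 8*(-2)*(-1)) = 1*(2 - 16) = 1*(-14) = -14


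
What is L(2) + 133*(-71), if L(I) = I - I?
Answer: -9443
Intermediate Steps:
L(I) = 0
L(2) + 133*(-71) = 0 + 133*(-71) = 0 - 9443 = -9443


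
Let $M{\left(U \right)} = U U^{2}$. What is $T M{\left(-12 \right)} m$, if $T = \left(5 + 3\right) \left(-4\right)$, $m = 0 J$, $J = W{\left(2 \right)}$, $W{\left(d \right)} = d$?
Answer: $0$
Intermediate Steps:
$J = 2$
$m = 0$ ($m = 0 \cdot 2 = 0$)
$M{\left(U \right)} = U^{3}$
$T = -32$ ($T = 8 \left(-4\right) = -32$)
$T M{\left(-12 \right)} m = - 32 \left(-12\right)^{3} \cdot 0 = - 32 \left(\left(-1728\right) 0\right) = \left(-32\right) 0 = 0$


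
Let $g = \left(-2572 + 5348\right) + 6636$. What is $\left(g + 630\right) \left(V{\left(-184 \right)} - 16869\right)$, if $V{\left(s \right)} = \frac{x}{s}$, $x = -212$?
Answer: $- \frac{3895899341}{23} \approx -1.6939 \cdot 10^{8}$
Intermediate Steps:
$V{\left(s \right)} = - \frac{212}{s}$
$g = 9412$ ($g = 2776 + 6636 = 9412$)
$\left(g + 630\right) \left(V{\left(-184 \right)} - 16869\right) = \left(9412 + 630\right) \left(- \frac{212}{-184} - 16869\right) = 10042 \left(\left(-212\right) \left(- \frac{1}{184}\right) - 16869\right) = 10042 \left(\frac{53}{46} - 16869\right) = 10042 \left(- \frac{775921}{46}\right) = - \frac{3895899341}{23}$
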